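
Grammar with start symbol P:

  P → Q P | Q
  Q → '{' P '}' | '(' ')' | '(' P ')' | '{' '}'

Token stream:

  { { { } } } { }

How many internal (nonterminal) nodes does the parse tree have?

[P [Q { [P [Q { [P [Q { }]] }]] }] [P [Q { }]]]

8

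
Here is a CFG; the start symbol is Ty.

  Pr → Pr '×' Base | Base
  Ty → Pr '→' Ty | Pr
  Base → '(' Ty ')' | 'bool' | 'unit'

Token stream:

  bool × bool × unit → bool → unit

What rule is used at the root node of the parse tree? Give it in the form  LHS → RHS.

Ty → Pr '→' Ty

[Ty [Pr [Pr [Pr [Base bool]] × [Base bool]] × [Base unit]] → [Ty [Pr [Base bool]] → [Ty [Pr [Base unit]]]]]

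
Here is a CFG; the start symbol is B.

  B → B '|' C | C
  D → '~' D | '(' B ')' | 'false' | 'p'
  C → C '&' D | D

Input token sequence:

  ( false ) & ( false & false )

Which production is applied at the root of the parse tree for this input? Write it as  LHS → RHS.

B → C

[B [C [C [D ( [B [C [D false]]] )]] & [D ( [B [C [C [D false]] & [D false]]] )]]]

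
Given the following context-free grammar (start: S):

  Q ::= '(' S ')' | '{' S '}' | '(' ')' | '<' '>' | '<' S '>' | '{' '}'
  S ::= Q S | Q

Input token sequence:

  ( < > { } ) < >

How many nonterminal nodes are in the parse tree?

[S [Q ( [S [Q < >] [S [Q { }]]] )] [S [Q < >]]]

8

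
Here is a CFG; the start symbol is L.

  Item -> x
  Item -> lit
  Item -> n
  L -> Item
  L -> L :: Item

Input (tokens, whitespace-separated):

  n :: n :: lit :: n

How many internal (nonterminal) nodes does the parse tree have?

[L [L [L [L [Item n]] :: [Item n]] :: [Item lit]] :: [Item n]]

8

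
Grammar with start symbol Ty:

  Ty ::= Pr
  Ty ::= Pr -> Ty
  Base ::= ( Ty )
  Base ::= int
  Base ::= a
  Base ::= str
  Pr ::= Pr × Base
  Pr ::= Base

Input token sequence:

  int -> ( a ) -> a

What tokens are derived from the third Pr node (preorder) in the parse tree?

a

[Ty [Pr [Base int]] -> [Ty [Pr [Base ( [Ty [Pr [Base a]]] )]] -> [Ty [Pr [Base a]]]]]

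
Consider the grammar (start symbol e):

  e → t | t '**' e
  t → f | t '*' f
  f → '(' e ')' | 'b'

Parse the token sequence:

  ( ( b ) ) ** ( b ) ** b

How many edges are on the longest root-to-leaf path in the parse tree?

[e [t [f ( [e [t [f ( [e [t [f b]]] )]]] )]] ** [e [t [f ( [e [t [f b]]] )]] ** [e [t [f b]]]]]

9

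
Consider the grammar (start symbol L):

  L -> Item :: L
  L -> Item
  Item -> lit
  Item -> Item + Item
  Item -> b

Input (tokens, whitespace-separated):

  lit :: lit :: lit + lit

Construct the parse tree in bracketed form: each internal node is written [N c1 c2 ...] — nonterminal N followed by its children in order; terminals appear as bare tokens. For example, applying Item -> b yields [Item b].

L
Item :: L
lit :: L
lit :: Item :: L
lit :: lit :: L
lit :: lit :: Item
lit :: lit :: Item + Item
lit :: lit :: lit + Item
lit :: lit :: lit + lit

[L [Item lit] :: [L [Item lit] :: [L [Item [Item lit] + [Item lit]]]]]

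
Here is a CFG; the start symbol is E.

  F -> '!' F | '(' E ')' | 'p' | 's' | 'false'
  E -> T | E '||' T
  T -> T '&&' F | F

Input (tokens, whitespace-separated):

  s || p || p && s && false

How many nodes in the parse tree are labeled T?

[E [E [E [T [F s]]] || [T [F p]]] || [T [T [T [F p]] && [F s]] && [F false]]]

5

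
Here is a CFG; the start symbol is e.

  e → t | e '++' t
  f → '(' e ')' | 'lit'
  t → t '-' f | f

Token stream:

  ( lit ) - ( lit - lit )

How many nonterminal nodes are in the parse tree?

[e [t [t [f ( [e [t [f lit]]] )]] - [f ( [e [t [t [f lit]] - [f lit]]] )]]]

13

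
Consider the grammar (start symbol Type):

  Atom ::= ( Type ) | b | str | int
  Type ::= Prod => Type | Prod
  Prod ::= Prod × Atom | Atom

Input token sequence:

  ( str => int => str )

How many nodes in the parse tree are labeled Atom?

[Type [Prod [Atom ( [Type [Prod [Atom str]] => [Type [Prod [Atom int]] => [Type [Prod [Atom str]]]]] )]]]

4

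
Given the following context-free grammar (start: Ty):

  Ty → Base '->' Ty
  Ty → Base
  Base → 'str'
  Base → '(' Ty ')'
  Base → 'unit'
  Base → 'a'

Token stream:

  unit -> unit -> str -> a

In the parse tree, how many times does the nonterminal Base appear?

[Ty [Base unit] -> [Ty [Base unit] -> [Ty [Base str] -> [Ty [Base a]]]]]

4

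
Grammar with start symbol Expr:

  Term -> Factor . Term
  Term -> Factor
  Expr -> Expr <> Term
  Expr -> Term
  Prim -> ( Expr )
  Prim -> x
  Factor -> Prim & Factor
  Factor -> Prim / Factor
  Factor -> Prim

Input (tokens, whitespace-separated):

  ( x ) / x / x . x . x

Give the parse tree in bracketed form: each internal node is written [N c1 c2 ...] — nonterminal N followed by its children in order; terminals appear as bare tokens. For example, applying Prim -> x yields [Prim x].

Expr
Term
Factor . Term
Prim / Factor . Term
( Expr ) / Factor . Term
( Term ) / Factor . Term
( Factor ) / Factor . Term
( Prim ) / Factor . Term
( x ) / Factor . Term
( x ) / Prim / Factor . Term
( x ) / x / Factor . Term
( x ) / x / Prim . Term
( x ) / x / x . Term
( x ) / x / x . Factor . Term
( x ) / x / x . Prim . Term
( x ) / x / x . x . Term
( x ) / x / x . x . Factor
( x ) / x / x . x . Prim
( x ) / x / x . x . x

[Expr [Term [Factor [Prim ( [Expr [Term [Factor [Prim x]]]] )] / [Factor [Prim x] / [Factor [Prim x]]]] . [Term [Factor [Prim x]] . [Term [Factor [Prim x]]]]]]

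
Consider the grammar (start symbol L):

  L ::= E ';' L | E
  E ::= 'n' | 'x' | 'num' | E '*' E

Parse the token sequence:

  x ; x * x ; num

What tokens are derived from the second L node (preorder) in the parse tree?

[L [E x] ; [L [E [E x] * [E x]] ; [L [E num]]]]

x * x ; num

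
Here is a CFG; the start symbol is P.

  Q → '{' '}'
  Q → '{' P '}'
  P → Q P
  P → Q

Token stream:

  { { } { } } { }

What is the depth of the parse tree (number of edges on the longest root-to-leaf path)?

5

[P [Q { [P [Q { }] [P [Q { }]]] }] [P [Q { }]]]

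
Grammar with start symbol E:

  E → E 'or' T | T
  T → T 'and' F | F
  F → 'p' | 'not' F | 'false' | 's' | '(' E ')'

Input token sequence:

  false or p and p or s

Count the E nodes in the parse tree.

3

[E [E [E [T [F false]]] or [T [T [F p]] and [F p]]] or [T [F s]]]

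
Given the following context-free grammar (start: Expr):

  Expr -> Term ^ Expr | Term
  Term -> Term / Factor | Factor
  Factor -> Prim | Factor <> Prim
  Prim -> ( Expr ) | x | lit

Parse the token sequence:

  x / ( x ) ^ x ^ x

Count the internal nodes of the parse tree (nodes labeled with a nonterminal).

19

[Expr [Term [Term [Factor [Prim x]]] / [Factor [Prim ( [Expr [Term [Factor [Prim x]]]] )]]] ^ [Expr [Term [Factor [Prim x]]] ^ [Expr [Term [Factor [Prim x]]]]]]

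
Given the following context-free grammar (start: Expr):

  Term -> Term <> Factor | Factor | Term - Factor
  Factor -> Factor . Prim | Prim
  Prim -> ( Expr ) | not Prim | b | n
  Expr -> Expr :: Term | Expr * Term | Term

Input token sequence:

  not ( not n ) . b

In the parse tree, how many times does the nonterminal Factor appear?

3

[Expr [Term [Factor [Factor [Prim not [Prim ( [Expr [Term [Factor [Prim not [Prim n]]]]] )]]] . [Prim b]]]]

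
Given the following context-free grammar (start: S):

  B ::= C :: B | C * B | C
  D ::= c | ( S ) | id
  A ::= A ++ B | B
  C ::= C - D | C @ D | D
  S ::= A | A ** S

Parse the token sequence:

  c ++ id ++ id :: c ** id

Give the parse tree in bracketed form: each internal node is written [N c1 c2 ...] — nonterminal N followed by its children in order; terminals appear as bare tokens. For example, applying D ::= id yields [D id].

S
A ** S
A ++ B ** S
A ++ B ++ B ** S
B ++ B ++ B ** S
C ++ B ++ B ** S
D ++ B ++ B ** S
c ++ B ++ B ** S
c ++ C ++ B ** S
c ++ D ++ B ** S
c ++ id ++ B ** S
c ++ id ++ C :: B ** S
c ++ id ++ D :: B ** S
c ++ id ++ id :: B ** S
c ++ id ++ id :: C ** S
c ++ id ++ id :: D ** S
c ++ id ++ id :: c ** S
c ++ id ++ id :: c ** A
c ++ id ++ id :: c ** B
c ++ id ++ id :: c ** C
c ++ id ++ id :: c ** D
c ++ id ++ id :: c ** id

[S [A [A [A [B [C [D c]]]] ++ [B [C [D id]]]] ++ [B [C [D id]] :: [B [C [D c]]]]] ** [S [A [B [C [D id]]]]]]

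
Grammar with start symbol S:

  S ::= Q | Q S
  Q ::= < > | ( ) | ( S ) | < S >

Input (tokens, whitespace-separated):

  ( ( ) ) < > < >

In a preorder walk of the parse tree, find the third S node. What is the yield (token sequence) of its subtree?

[S [Q ( [S [Q ( )]] )] [S [Q < >] [S [Q < >]]]]

< > < >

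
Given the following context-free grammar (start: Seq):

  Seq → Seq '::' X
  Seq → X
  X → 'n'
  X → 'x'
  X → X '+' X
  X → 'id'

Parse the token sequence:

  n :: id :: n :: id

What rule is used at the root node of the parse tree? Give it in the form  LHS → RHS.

[Seq [Seq [Seq [Seq [X n]] :: [X id]] :: [X n]] :: [X id]]

Seq → Seq '::' X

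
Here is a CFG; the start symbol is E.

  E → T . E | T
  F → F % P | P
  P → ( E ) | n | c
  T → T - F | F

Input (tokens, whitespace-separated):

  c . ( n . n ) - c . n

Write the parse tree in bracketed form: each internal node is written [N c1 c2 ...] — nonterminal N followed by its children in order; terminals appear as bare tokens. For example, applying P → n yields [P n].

[E [T [F [P c]]] . [E [T [T [F [P ( [E [T [F [P n]]] . [E [T [F [P n]]]]] )]]] - [F [P c]]] . [E [T [F [P n]]]]]]

E
T . E
F . E
P . E
c . E
c . T . E
c . T - F . E
c . F - F . E
c . P - F . E
c . ( E ) - F . E
c . ( T . E ) - F . E
c . ( F . E ) - F . E
c . ( P . E ) - F . E
c . ( n . E ) - F . E
c . ( n . T ) - F . E
c . ( n . F ) - F . E
c . ( n . P ) - F . E
c . ( n . n ) - F . E
c . ( n . n ) - P . E
c . ( n . n ) - c . E
c . ( n . n ) - c . T
c . ( n . n ) - c . F
c . ( n . n ) - c . P
c . ( n . n ) - c . n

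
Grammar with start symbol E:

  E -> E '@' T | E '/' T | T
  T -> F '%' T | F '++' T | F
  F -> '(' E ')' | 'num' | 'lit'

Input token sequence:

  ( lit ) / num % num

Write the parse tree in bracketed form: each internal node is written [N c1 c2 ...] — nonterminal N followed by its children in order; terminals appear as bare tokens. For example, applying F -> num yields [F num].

[E [E [T [F ( [E [T [F lit]]] )]]] / [T [F num] % [T [F num]]]]

E
E / T
T / T
F / T
( E ) / T
( T ) / T
( F ) / T
( lit ) / T
( lit ) / F % T
( lit ) / num % T
( lit ) / num % F
( lit ) / num % num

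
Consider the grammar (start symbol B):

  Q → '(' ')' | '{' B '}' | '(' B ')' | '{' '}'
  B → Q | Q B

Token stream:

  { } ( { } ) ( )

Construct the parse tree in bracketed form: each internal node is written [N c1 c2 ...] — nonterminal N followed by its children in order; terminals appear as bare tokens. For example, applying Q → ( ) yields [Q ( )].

B
Q B
{ } B
{ } Q B
{ } ( B ) B
{ } ( Q ) B
{ } ( { } ) B
{ } ( { } ) Q
{ } ( { } ) ( )

[B [Q { }] [B [Q ( [B [Q { }]] )] [B [Q ( )]]]]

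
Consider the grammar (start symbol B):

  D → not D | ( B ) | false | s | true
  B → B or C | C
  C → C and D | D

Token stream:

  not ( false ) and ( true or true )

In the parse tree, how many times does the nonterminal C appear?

5

[B [C [C [D not [D ( [B [C [D false]]] )]]] and [D ( [B [B [C [D true]]] or [C [D true]]] )]]]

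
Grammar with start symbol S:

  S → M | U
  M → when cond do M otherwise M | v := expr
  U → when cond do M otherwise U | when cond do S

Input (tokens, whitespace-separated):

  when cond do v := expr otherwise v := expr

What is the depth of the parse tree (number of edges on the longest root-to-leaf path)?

[S [M when cond do [M v := expr] otherwise [M v := expr]]]

3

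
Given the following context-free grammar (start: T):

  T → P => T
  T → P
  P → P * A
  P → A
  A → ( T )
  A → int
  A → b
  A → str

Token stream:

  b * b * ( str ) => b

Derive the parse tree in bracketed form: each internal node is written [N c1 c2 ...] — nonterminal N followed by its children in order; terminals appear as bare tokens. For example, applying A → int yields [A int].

T
P => T
P * A => T
P * A * A => T
A * A * A => T
b * A * A => T
b * b * A => T
b * b * ( T ) => T
b * b * ( P ) => T
b * b * ( A ) => T
b * b * ( str ) => T
b * b * ( str ) => P
b * b * ( str ) => A
b * b * ( str ) => b

[T [P [P [P [A b]] * [A b]] * [A ( [T [P [A str]]] )]] => [T [P [A b]]]]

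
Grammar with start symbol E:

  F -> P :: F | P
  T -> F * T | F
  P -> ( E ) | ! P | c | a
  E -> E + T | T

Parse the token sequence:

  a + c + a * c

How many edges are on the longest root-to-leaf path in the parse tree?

6

[E [E [E [T [F [P a]]]] + [T [F [P c]]]] + [T [F [P a]] * [T [F [P c]]]]]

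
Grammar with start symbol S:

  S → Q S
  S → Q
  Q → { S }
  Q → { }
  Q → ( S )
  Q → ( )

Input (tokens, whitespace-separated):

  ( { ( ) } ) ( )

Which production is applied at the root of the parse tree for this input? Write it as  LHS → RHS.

S → Q S

[S [Q ( [S [Q { [S [Q ( )]] }]] )] [S [Q ( )]]]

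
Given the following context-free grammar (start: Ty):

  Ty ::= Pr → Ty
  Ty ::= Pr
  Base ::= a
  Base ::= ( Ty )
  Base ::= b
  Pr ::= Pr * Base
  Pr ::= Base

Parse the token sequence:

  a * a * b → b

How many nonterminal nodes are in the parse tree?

[Ty [Pr [Pr [Pr [Base a]] * [Base a]] * [Base b]] → [Ty [Pr [Base b]]]]

10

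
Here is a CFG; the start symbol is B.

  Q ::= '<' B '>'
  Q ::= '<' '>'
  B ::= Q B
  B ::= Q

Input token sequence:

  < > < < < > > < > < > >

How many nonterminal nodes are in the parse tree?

[B [Q < >] [B [Q < [B [Q < [B [Q < >]] >] [B [Q < >] [B [Q < >]]]] >]]]

12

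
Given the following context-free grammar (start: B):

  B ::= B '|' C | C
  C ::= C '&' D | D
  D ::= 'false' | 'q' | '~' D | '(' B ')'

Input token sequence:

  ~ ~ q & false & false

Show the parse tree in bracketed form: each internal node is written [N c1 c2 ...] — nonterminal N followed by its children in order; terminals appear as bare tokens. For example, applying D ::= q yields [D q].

[B [C [C [C [D ~ [D ~ [D q]]]] & [D false]] & [D false]]]

B
C
C & D
C & D & D
D & D & D
~ D & D & D
~ ~ D & D & D
~ ~ q & D & D
~ ~ q & false & D
~ ~ q & false & false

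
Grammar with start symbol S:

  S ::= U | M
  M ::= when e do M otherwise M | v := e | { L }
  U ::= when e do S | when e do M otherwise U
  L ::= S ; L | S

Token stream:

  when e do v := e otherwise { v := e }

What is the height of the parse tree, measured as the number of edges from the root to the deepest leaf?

[S [M when e do [M v := e] otherwise [M { [L [S [M v := e]]] }]]]

6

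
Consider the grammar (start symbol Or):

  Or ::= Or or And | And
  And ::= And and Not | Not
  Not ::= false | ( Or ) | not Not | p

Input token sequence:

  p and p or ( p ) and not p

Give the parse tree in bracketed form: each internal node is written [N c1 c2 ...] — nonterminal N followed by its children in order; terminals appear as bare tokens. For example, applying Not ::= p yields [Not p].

Or
Or or And
And or And
And and Not or And
Not and Not or And
p and Not or And
p and p or And
p and p or And and Not
p and p or Not and Not
p and p or ( Or ) and Not
p and p or ( And ) and Not
p and p or ( Not ) and Not
p and p or ( p ) and Not
p and p or ( p ) and not Not
p and p or ( p ) and not p

[Or [Or [And [And [Not p]] and [Not p]]] or [And [And [Not ( [Or [And [Not p]]] )]] and [Not not [Not p]]]]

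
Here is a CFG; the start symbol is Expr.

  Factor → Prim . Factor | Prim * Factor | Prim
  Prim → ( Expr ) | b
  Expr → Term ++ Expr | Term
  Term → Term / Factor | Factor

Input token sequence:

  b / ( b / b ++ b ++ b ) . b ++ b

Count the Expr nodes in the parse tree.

[Expr [Term [Term [Factor [Prim b]]] / [Factor [Prim ( [Expr [Term [Term [Factor [Prim b]]] / [Factor [Prim b]]] ++ [Expr [Term [Factor [Prim b]]] ++ [Expr [Term [Factor [Prim b]]]]]] )] . [Factor [Prim b]]]] ++ [Expr [Term [Factor [Prim b]]]]]

5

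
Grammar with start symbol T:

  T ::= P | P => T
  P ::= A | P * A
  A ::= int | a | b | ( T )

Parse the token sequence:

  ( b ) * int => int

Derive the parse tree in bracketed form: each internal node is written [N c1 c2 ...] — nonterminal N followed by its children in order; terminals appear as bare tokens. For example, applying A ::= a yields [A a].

T
P => T
P * A => T
A * A => T
( T ) * A => T
( P ) * A => T
( A ) * A => T
( b ) * A => T
( b ) * int => T
( b ) * int => P
( b ) * int => A
( b ) * int => int

[T [P [P [A ( [T [P [A b]]] )]] * [A int]] => [T [P [A int]]]]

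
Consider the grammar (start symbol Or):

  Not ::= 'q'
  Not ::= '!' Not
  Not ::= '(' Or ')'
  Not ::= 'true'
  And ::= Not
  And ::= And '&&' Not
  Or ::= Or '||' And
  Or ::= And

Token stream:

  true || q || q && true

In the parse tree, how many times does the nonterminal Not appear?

4

[Or [Or [Or [And [Not true]]] || [And [Not q]]] || [And [And [Not q]] && [Not true]]]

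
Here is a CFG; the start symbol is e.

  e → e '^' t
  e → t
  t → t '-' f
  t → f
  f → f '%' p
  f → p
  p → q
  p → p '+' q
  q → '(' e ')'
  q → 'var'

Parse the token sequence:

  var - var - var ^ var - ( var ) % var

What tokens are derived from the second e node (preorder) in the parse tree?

[e [e [t [t [t [f [p [q var]]]] - [f [p [q var]]]] - [f [p [q var]]]]] ^ [t [t [f [p [q var]]]] - [f [f [p [q ( [e [t [f [p [q var]]]]] )]]] % [p [q var]]]]]

var - var - var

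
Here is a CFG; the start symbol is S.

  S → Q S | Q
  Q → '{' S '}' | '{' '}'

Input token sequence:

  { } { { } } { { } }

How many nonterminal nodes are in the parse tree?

10

[S [Q { }] [S [Q { [S [Q { }]] }] [S [Q { [S [Q { }]] }]]]]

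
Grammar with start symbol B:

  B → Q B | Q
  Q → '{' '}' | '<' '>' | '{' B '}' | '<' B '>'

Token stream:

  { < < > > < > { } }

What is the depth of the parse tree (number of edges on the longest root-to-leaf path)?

6

[B [Q { [B [Q < [B [Q < >]] >] [B [Q < >] [B [Q { }]]]] }]]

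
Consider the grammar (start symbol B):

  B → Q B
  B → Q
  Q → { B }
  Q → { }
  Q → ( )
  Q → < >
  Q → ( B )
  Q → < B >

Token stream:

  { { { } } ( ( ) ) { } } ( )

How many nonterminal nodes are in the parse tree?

[B [Q { [B [Q { [B [Q { }]] }] [B [Q ( [B [Q ( )]] )] [B [Q { }]]]] }] [B [Q ( )]]]

14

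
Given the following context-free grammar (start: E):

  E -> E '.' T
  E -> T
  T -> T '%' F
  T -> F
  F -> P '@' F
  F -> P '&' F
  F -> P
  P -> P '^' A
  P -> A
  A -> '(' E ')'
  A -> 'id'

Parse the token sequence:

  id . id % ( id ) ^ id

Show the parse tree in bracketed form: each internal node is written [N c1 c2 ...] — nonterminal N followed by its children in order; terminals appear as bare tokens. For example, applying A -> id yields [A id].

E
E . T
T . T
F . T
P . T
A . T
id . T
id . T % F
id . F % F
id . P % F
id . A % F
id . id % F
id . id % P
id . id % P ^ A
id . id % A ^ A
id . id % ( E ) ^ A
id . id % ( T ) ^ A
id . id % ( F ) ^ A
id . id % ( P ) ^ A
id . id % ( A ) ^ A
id . id % ( id ) ^ A
id . id % ( id ) ^ id

[E [E [T [F [P [A id]]]]] . [T [T [F [P [A id]]]] % [F [P [P [A ( [E [T [F [P [A id]]]]] )]] ^ [A id]]]]]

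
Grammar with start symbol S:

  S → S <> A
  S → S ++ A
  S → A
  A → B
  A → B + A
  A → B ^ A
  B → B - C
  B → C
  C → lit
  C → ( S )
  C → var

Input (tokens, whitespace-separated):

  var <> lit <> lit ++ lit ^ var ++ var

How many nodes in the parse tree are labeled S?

5

[S [S [S [S [S [A [B [C var]]]] <> [A [B [C lit]]]] <> [A [B [C lit]]]] ++ [A [B [C lit]] ^ [A [B [C var]]]]] ++ [A [B [C var]]]]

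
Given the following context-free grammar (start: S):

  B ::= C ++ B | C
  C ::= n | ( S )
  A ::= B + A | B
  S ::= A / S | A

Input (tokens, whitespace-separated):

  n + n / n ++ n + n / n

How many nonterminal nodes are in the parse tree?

20

[S [A [B [C n]] + [A [B [C n]]]] / [S [A [B [C n] ++ [B [C n]]] + [A [B [C n]]]] / [S [A [B [C n]]]]]]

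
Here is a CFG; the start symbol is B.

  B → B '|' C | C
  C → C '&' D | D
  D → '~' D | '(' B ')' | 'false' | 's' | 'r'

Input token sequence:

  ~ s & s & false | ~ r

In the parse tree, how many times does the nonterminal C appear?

[B [B [C [C [C [D ~ [D s]]] & [D s]] & [D false]]] | [C [D ~ [D r]]]]

4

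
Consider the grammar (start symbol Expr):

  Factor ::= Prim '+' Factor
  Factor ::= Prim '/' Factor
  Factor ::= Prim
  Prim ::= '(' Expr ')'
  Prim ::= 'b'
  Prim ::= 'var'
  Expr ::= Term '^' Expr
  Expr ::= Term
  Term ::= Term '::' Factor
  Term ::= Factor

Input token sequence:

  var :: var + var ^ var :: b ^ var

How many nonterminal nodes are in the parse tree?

[Expr [Term [Term [Factor [Prim var]]] :: [Factor [Prim var] + [Factor [Prim var]]]] ^ [Expr [Term [Term [Factor [Prim var]]] :: [Factor [Prim b]]] ^ [Expr [Term [Factor [Prim var]]]]]]

20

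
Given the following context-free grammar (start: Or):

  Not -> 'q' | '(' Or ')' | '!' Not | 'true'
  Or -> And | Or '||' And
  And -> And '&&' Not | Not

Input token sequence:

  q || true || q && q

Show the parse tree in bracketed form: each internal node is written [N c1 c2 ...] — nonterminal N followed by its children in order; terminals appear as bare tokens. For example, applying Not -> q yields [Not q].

Or
Or || And
Or || And || And
And || And || And
Not || And || And
q || And || And
q || Not || And
q || true || And
q || true || And && Not
q || true || Not && Not
q || true || q && Not
q || true || q && q

[Or [Or [Or [And [Not q]]] || [And [Not true]]] || [And [And [Not q]] && [Not q]]]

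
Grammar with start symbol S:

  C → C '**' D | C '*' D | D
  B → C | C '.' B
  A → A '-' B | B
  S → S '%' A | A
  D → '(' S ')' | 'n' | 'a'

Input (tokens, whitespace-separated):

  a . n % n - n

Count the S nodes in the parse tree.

[S [S [A [B [C [D a]] . [B [C [D n]]]]]] % [A [A [B [C [D n]]]] - [B [C [D n]]]]]

2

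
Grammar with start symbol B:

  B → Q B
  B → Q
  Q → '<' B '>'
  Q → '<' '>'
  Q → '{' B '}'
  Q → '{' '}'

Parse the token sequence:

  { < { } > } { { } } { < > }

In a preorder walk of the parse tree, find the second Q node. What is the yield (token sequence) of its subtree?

< { } >

[B [Q { [B [Q < [B [Q { }]] >]] }] [B [Q { [B [Q { }]] }] [B [Q { [B [Q < >]] }]]]]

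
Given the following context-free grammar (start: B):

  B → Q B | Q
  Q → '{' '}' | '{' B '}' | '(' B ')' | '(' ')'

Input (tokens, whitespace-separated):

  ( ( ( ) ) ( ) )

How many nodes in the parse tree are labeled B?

4

[B [Q ( [B [Q ( [B [Q ( )]] )] [B [Q ( )]]] )]]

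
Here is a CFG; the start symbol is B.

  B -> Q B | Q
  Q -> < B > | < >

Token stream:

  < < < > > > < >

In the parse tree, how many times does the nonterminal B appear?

[B [Q < [B [Q < [B [Q < >]] >]] >] [B [Q < >]]]

4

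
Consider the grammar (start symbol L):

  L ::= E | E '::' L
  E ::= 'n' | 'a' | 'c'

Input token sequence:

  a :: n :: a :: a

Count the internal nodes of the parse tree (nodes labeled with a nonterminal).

8

[L [E a] :: [L [E n] :: [L [E a] :: [L [E a]]]]]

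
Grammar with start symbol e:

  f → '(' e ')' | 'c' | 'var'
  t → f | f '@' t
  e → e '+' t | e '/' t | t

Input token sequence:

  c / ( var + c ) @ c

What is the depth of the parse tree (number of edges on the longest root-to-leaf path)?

[e [e [t [f c]]] / [t [f ( [e [e [t [f var]]] + [t [f c]]] )] @ [t [f c]]]]

7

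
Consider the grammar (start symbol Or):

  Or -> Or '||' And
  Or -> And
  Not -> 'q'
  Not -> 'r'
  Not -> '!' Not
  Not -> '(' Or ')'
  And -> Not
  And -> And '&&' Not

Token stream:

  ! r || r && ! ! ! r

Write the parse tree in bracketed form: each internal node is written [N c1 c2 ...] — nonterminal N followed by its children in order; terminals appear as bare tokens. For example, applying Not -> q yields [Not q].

Or
Or || And
And || And
Not || And
! Not || And
! r || And
! r || And && Not
! r || Not && Not
! r || r && Not
! r || r && ! Not
! r || r && ! ! Not
! r || r && ! ! ! Not
! r || r && ! ! ! r

[Or [Or [And [Not ! [Not r]]]] || [And [And [Not r]] && [Not ! [Not ! [Not ! [Not r]]]]]]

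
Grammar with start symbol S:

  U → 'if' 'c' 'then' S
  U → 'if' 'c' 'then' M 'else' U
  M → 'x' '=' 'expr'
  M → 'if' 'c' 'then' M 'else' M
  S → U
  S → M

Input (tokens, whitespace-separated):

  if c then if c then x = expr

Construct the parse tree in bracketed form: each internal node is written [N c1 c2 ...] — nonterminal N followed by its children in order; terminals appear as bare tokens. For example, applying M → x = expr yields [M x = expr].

S
U
if c then S
if c then U
if c then if c then S
if c then if c then M
if c then if c then x = expr

[S [U if c then [S [U if c then [S [M x = expr]]]]]]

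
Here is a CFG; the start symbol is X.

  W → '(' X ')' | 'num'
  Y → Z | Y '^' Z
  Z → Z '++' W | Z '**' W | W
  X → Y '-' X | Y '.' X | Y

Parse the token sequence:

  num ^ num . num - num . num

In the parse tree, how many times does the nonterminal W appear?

5

[X [Y [Y [Z [W num]]] ^ [Z [W num]]] . [X [Y [Z [W num]]] - [X [Y [Z [W num]]] . [X [Y [Z [W num]]]]]]]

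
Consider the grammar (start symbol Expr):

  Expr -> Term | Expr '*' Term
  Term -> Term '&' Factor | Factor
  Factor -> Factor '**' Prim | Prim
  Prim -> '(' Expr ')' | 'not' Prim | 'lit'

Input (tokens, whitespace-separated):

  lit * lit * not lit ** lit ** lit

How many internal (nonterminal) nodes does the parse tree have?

17

[Expr [Expr [Expr [Term [Factor [Prim lit]]]] * [Term [Factor [Prim lit]]]] * [Term [Factor [Factor [Factor [Prim not [Prim lit]]] ** [Prim lit]] ** [Prim lit]]]]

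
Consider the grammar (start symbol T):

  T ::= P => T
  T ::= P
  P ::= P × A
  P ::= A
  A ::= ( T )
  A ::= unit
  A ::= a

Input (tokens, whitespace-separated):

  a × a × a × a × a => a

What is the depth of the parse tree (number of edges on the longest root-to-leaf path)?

7

[T [P [P [P [P [P [A a]] × [A a]] × [A a]] × [A a]] × [A a]] => [T [P [A a]]]]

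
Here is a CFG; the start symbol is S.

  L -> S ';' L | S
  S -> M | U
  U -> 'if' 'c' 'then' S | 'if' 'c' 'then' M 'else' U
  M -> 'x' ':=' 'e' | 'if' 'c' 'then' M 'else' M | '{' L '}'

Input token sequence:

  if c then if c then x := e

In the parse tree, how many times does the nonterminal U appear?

2

[S [U if c then [S [U if c then [S [M x := e]]]]]]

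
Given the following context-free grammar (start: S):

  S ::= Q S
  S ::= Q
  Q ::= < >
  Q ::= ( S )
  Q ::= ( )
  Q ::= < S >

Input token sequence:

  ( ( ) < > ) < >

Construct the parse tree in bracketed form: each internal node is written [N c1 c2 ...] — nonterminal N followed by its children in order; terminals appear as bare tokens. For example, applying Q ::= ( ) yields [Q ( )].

S
Q S
( S ) S
( Q S ) S
( ( ) S ) S
( ( ) Q ) S
( ( ) < > ) S
( ( ) < > ) Q
( ( ) < > ) < >

[S [Q ( [S [Q ( )] [S [Q < >]]] )] [S [Q < >]]]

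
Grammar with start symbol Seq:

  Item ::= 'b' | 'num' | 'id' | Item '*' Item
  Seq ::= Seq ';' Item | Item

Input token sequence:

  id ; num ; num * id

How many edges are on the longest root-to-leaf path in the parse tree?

4

[Seq [Seq [Seq [Item id]] ; [Item num]] ; [Item [Item num] * [Item id]]]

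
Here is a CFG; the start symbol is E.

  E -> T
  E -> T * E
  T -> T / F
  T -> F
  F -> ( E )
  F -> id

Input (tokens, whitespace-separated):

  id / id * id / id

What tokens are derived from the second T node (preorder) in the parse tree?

[E [T [T [F id]] / [F id]] * [E [T [T [F id]] / [F id]]]]

id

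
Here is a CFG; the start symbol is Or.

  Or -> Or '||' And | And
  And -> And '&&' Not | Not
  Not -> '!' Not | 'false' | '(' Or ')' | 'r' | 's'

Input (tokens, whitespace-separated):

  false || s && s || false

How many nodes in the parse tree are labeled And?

[Or [Or [Or [And [Not false]]] || [And [And [Not s]] && [Not s]]] || [And [Not false]]]

4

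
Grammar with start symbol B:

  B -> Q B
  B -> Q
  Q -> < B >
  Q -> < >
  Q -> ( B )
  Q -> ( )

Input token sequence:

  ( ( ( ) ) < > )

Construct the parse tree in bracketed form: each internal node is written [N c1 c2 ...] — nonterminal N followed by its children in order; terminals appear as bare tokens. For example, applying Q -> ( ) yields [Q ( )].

[B [Q ( [B [Q ( [B [Q ( )]] )] [B [Q < >]]] )]]

B
Q
( B )
( Q B )
( ( B ) B )
( ( Q ) B )
( ( ( ) ) B )
( ( ( ) ) Q )
( ( ( ) ) < > )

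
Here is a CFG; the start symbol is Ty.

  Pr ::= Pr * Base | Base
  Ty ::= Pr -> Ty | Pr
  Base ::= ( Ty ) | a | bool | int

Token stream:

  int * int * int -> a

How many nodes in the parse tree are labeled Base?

[Ty [Pr [Pr [Pr [Base int]] * [Base int]] * [Base int]] -> [Ty [Pr [Base a]]]]

4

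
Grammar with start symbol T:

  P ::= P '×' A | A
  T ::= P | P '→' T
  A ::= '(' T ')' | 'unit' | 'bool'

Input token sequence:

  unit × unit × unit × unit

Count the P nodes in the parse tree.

4

[T [P [P [P [P [A unit]] × [A unit]] × [A unit]] × [A unit]]]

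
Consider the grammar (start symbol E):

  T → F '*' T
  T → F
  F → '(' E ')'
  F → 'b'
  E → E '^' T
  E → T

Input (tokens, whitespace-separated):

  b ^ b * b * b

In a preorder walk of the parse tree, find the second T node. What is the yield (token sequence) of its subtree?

b * b * b

[E [E [T [F b]]] ^ [T [F b] * [T [F b] * [T [F b]]]]]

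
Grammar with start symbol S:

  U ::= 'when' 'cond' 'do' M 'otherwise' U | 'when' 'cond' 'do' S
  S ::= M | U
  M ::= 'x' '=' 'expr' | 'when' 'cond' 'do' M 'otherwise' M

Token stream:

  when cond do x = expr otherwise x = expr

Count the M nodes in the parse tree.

3

[S [M when cond do [M x = expr] otherwise [M x = expr]]]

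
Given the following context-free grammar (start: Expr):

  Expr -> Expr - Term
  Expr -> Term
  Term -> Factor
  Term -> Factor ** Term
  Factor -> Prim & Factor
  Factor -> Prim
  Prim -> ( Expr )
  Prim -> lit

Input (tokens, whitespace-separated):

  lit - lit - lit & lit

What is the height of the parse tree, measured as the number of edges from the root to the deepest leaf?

[Expr [Expr [Expr [Term [Factor [Prim lit]]]] - [Term [Factor [Prim lit]]]] - [Term [Factor [Prim lit] & [Factor [Prim lit]]]]]

6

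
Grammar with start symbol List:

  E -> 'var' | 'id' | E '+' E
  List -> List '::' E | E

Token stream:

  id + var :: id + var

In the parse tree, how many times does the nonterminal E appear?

6

[List [List [E [E id] + [E var]]] :: [E [E id] + [E var]]]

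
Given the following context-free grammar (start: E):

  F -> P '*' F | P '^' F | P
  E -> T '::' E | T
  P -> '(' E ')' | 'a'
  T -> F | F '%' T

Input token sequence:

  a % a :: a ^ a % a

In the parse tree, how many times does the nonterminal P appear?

[E [T [F [P a]] % [T [F [P a]]]] :: [E [T [F [P a] ^ [F [P a]]] % [T [F [P a]]]]]]

5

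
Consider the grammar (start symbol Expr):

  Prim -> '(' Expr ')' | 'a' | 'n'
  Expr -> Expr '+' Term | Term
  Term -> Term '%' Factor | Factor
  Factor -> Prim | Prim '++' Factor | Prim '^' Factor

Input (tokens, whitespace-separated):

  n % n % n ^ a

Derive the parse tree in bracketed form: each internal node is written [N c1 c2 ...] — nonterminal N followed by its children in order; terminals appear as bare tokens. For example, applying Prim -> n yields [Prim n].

Expr
Term
Term % Factor
Term % Factor % Factor
Factor % Factor % Factor
Prim % Factor % Factor
n % Factor % Factor
n % Prim % Factor
n % n % Factor
n % n % Prim ^ Factor
n % n % n ^ Factor
n % n % n ^ Prim
n % n % n ^ a

[Expr [Term [Term [Term [Factor [Prim n]]] % [Factor [Prim n]]] % [Factor [Prim n] ^ [Factor [Prim a]]]]]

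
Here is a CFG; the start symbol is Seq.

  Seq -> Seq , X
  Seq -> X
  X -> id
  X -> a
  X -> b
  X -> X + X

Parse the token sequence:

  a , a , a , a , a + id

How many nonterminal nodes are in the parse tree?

12

[Seq [Seq [Seq [Seq [Seq [X a]] , [X a]] , [X a]] , [X a]] , [X [X a] + [X id]]]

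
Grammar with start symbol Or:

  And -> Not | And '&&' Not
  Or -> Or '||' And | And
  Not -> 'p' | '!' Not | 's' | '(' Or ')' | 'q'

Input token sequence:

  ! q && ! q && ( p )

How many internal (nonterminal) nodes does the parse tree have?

[Or [And [And [And [Not ! [Not q]]] && [Not ! [Not q]]] && [Not ( [Or [And [Not p]]] )]]]

12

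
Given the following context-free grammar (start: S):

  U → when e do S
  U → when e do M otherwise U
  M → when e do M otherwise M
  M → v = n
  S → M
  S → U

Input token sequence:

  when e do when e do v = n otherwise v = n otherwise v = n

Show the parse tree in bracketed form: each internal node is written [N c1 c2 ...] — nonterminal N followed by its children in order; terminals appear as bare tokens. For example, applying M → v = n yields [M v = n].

S
M
when e do M otherwise M
when e do when e do M otherwise M otherwise M
when e do when e do v = n otherwise M otherwise M
when e do when e do v = n otherwise v = n otherwise M
when e do when e do v = n otherwise v = n otherwise v = n

[S [M when e do [M when e do [M v = n] otherwise [M v = n]] otherwise [M v = n]]]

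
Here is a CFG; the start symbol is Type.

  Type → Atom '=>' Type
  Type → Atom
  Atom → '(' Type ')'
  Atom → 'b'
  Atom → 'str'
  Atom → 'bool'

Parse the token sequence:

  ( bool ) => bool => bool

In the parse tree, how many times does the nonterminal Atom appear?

[Type [Atom ( [Type [Atom bool]] )] => [Type [Atom bool] => [Type [Atom bool]]]]

4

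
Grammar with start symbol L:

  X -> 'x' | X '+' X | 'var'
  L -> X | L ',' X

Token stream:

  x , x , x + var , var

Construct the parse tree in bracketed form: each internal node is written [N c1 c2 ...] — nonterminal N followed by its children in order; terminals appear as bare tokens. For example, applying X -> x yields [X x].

L
L , X
L , X , X
L , X , X , X
X , X , X , X
x , X , X , X
x , x , X , X
x , x , X + X , X
x , x , x + X , X
x , x , x + var , X
x , x , x + var , var

[L [L [L [L [X x]] , [X x]] , [X [X x] + [X var]]] , [X var]]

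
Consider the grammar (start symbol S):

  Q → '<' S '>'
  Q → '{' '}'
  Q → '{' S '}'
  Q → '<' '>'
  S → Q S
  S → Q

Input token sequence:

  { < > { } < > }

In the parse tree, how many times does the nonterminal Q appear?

[S [Q { [S [Q < >] [S [Q { }] [S [Q < >]]]] }]]

4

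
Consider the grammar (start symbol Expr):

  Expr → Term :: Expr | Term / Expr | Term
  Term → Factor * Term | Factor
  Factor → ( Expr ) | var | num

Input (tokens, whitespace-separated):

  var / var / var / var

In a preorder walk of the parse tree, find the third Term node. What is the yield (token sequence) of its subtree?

var

[Expr [Term [Factor var]] / [Expr [Term [Factor var]] / [Expr [Term [Factor var]] / [Expr [Term [Factor var]]]]]]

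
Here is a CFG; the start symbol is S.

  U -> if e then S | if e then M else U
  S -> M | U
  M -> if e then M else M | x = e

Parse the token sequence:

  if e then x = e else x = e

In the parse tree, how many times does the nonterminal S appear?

[S [M if e then [M x = e] else [M x = e]]]

1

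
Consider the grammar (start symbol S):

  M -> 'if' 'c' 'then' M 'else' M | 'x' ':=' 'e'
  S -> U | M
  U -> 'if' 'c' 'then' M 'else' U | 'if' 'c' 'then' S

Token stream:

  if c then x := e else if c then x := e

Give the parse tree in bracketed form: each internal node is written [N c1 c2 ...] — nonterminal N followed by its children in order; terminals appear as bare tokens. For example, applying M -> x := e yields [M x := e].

[S [U if c then [M x := e] else [U if c then [S [M x := e]]]]]

S
U
if c then M else U
if c then x := e else U
if c then x := e else if c then S
if c then x := e else if c then M
if c then x := e else if c then x := e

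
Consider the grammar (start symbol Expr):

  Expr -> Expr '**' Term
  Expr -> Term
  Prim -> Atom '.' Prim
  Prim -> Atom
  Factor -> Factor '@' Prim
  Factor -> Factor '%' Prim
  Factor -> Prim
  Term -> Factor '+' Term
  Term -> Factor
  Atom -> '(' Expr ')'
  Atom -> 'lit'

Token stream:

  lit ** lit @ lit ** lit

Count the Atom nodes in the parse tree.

[Expr [Expr [Expr [Term [Factor [Prim [Atom lit]]]]] ** [Term [Factor [Factor [Prim [Atom lit]]] @ [Prim [Atom lit]]]]] ** [Term [Factor [Prim [Atom lit]]]]]

4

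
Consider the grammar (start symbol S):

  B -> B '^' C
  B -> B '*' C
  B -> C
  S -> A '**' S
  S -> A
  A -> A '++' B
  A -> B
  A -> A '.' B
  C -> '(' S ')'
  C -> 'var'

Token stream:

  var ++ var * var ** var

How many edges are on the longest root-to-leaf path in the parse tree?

5

[S [A [A [B [C var]]] ++ [B [B [C var]] * [C var]]] ** [S [A [B [C var]]]]]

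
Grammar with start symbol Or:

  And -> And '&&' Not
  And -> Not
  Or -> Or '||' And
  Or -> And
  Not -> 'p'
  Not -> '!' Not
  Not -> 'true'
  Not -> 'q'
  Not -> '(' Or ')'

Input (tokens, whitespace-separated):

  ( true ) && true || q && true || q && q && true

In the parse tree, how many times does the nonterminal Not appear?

8

[Or [Or [Or [And [And [Not ( [Or [And [Not true]]] )]] && [Not true]]] || [And [And [Not q]] && [Not true]]] || [And [And [And [Not q]] && [Not q]] && [Not true]]]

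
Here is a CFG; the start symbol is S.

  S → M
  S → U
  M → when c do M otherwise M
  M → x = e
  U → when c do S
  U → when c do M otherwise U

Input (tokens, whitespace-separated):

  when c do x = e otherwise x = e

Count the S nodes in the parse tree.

[S [M when c do [M x = e] otherwise [M x = e]]]

1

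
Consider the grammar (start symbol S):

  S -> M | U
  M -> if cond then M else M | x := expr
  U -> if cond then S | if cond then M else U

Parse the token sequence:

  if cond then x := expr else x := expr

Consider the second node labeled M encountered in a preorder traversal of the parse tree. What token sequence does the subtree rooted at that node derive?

x := expr

[S [M if cond then [M x := expr] else [M x := expr]]]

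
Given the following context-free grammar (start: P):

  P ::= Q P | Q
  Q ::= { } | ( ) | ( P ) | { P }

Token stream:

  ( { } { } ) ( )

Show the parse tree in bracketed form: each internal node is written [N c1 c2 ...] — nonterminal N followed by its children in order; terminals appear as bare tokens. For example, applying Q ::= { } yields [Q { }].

P
Q P
( P ) P
( Q P ) P
( { } P ) P
( { } Q ) P
( { } { } ) P
( { } { } ) Q
( { } { } ) ( )

[P [Q ( [P [Q { }] [P [Q { }]]] )] [P [Q ( )]]]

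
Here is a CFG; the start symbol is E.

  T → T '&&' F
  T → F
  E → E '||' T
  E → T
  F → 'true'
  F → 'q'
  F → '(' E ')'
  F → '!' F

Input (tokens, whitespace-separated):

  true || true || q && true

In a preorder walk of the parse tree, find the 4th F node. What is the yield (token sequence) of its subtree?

[E [E [E [T [F true]]] || [T [F true]]] || [T [T [F q]] && [F true]]]

true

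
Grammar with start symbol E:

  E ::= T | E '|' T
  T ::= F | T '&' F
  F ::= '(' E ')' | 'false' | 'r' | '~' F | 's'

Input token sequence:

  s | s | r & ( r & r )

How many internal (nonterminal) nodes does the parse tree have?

16

[E [E [E [T [F s]]] | [T [F s]]] | [T [T [F r]] & [F ( [E [T [T [F r]] & [F r]]] )]]]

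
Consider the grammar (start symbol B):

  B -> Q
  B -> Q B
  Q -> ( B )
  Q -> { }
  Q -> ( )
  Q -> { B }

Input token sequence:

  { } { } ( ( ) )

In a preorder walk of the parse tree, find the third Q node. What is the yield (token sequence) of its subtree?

[B [Q { }] [B [Q { }] [B [Q ( [B [Q ( )]] )]]]]

( ( ) )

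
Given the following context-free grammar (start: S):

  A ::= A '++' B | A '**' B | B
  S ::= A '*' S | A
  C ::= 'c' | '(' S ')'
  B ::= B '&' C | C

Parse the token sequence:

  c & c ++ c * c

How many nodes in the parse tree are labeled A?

3

[S [A [A [B [B [C c]] & [C c]]] ++ [B [C c]]] * [S [A [B [C c]]]]]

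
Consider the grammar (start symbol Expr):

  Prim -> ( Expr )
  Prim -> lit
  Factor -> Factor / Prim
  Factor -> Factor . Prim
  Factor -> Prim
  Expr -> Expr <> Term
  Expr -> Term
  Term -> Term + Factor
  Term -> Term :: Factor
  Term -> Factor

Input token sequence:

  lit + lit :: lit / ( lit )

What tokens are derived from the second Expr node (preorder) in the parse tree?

lit

[Expr [Term [Term [Term [Factor [Prim lit]]] + [Factor [Prim lit]]] :: [Factor [Factor [Prim lit]] / [Prim ( [Expr [Term [Factor [Prim lit]]]] )]]]]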